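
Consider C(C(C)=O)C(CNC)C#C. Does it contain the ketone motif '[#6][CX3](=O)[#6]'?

The pattern [#6][CX3](=O)[#6] describes a carbonyl carbon (no H) flanked by two carbons — a ketone.
The molecule carries an acetyl/ketone group (-C(=O)CH3), whose atoms satisfy every constraint of the query, so the pattern matches.

Yes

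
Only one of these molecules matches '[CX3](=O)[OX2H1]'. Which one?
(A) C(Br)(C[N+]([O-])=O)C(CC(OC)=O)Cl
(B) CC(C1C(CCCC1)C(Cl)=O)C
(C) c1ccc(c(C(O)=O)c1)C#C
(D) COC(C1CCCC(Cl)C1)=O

C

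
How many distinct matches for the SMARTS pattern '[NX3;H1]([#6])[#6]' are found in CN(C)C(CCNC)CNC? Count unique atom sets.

[NX3;H1]([#6])[#6] is the SMARTS for a secondary amine: a trivalent nitrogen with one H, bonded to two carbons.
The molecule carries 2 separate instances of an N-methylamino group (-NHCH3) meeting every constraint; each maps to a distinct set of atoms, giving 2 matches.

2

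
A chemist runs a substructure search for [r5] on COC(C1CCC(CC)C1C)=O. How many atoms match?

5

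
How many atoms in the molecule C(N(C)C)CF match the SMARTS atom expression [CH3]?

2

The query [CH3] means: aliphatic carbon with exactly three hydrogens.
Check the 6 heavy atoms by environment: 2× C (H2) → no; 1× F (H0) → no; 1× N (H0) → no; 2× C (H3) → match.
That gives 2 matching atoms.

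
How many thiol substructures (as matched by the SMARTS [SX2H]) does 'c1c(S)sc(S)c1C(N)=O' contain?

2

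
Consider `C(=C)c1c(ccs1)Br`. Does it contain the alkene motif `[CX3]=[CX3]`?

Yes

The pattern [CX3]=[CX3] describes a non-aromatic C=C double bond between two sp2 carbons — an alkene.
The molecule carries a vinyl group (-CH=CH2), whose atoms satisfy every constraint of the query, so the pattern matches.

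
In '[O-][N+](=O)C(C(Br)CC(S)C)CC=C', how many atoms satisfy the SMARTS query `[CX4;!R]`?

The query [CX4;!R] means: aliphatic carbon with four total connections, not in a ring.
Check the 13 heavy atoms by environment: 6× C (X4, acyclic) → match; 2× C (X3, acyclic) → no; 1× S (X2, acyclic) → no; 1× N (charge +1, X3, acyclic) → no; 1× O (charge -1, X1, acyclic) → no; 1× O (X1, acyclic) → no; 1× Br (X1, acyclic) → no.
That gives 6 matching atoms.

6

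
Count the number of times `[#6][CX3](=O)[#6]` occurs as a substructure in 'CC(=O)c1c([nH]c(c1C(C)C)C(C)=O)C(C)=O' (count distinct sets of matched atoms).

[#6][CX3](=O)[#6] is the SMARTS for a ketone: a carbonyl carbon (no H) flanked by two carbons.
The molecule carries 3 separate instances of an acetyl/ketone group (-C(=O)CH3) meeting every constraint; each maps to a distinct set of atoms, giving 3 matches.

3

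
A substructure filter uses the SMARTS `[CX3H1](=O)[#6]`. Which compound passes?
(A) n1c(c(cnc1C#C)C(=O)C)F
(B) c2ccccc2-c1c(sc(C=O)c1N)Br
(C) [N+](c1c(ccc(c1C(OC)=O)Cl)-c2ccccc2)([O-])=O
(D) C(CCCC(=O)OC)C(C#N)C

B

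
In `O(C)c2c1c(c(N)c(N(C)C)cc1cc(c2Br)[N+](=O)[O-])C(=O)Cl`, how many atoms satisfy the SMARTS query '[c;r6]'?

10

The query [c;r6] means: aromatic carbon that belongs to a six-membered ring.
Check the 23 heavy atoms by environment: 10× c (aromatic, in 6-ring) → match; 1× N (charge +1, acyclic) → no; 1× O (charge -1, acyclic) → no; 3× O (acyclic) → no; 4× C (acyclic) → no; 2× N (acyclic) → no; 1× Br (acyclic) → no; 1× Cl (acyclic) → no.
That gives 10 matching atoms.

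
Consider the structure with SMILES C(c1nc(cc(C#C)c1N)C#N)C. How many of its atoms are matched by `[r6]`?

The query [r6] means: r6 matches atoms in a six-membered ring.
Check the 13 heavy atoms by environment: 1× n (aromatic, in 6-ring) → match; 5× c (aromatic, in 6-ring) → match; 5× C (acyclic) → no; 2× N (acyclic) → no.
Summing the matching environments: 1 + 5 = 6 matching atoms.

6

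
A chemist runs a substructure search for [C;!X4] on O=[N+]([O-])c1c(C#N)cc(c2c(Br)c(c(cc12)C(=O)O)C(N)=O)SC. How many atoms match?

3

The query [C;!X4] means: aliphatic carbon that does not have four total connections.
Check the 24 heavy atoms by environment: 10× c (aromatic, X3) → no; 1× S (X2) → no; 1× C (X4) → no; 2× C (X3) → match; 3× O (X1) → no; 1× O (X2) → no; 1× C (X2) → match; 1× N (X1) → no; 1× Br (X1) → no; 1× N (X3) → no; 1× N (charge +1, X3) → no; 1× O (charge -1, X1) → no.
Summing the matching environments: 2 + 1 = 3 matching atoms.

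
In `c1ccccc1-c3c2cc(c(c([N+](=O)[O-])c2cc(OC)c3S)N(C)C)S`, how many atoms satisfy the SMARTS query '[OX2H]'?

0

The query [OX2H] means: aliphatic oxygen with two connections, one of which is H — an -OH oxygen.
Check the 26 heavy atoms by environment: 9× c (aromatic, H0, X3) → no; 7× c (aromatic, H1, X3) → no; 1× N (H0, X3) → no; 3× C (H3, X4) → no; 2× S (H1, X2) → no; 1× O (H0, X2) → no; 1× N (charge +1, H0, X3) → no; 1× O (charge -1, H0, X1) → no; 1× O (H0, X1) → no.
No environment satisfies the query, so 0 matching atoms.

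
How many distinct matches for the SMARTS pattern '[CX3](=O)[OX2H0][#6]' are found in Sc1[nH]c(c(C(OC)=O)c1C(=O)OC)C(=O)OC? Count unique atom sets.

[CX3](=O)[OX2H0][#6] is the SMARTS for an ester: a carbonyl carbon bonded to an oxygen that is itself bonded to carbon (no H on that O).
The molecule carries 3 separate instances of a methyl-ester group (-C(=O)OCH3) meeting every constraint; each maps to a distinct set of atoms, giving 3 matches.

3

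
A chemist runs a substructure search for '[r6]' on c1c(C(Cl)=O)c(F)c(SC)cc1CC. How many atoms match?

6

Check the 14 heavy atoms by environment: 6× c (aromatic, in 6-ring) → match; 1× F (acyclic) → no; 1× S (acyclic) → no; 4× C (acyclic) → no; 1× O (acyclic) → no; 1× Cl (acyclic) → no.
That gives 6 matching atoms.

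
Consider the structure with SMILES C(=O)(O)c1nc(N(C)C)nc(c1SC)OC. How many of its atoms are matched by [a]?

6

Check the 16 heavy atoms by environment: 2× n (aromatic) → match; 4× c (aromatic) → match; 3× O → no; 5× C → no; 1× S → no; 1× N → no.
Summing the matching environments: 2 + 4 = 6 matching atoms.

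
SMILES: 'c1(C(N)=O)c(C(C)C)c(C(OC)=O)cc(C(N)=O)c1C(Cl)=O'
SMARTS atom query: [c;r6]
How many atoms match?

Check the 22 heavy atoms by environment: 6× c (aromatic, in 6-ring) → match; 8× C (acyclic) → no; 5× O (acyclic) → no; 2× N (acyclic) → no; 1× Cl (acyclic) → no.
That gives 6 matching atoms.

6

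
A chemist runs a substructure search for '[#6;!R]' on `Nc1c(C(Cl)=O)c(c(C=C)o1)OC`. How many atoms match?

4

Check the 13 heavy atoms by environment: 1× o (aromatic, in 5-ring) → no; 4× c (aromatic, in 5-ring) → no; 1× N (acyclic) → no; 4× C (acyclic) → match; 2× O (acyclic) → no; 1× Cl (acyclic) → no.
That gives 4 matching atoms.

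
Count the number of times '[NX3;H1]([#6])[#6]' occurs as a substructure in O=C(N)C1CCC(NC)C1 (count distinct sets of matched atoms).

1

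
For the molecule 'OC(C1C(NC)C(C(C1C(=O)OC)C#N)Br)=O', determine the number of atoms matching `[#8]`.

The query [#8] means: #8 matches any oxygen atom.
Check the 17 heavy atoms by environment: 10× C → no; 4× O → match; 2× N → no; 1× Br → no.
That gives 4 matching atoms.

4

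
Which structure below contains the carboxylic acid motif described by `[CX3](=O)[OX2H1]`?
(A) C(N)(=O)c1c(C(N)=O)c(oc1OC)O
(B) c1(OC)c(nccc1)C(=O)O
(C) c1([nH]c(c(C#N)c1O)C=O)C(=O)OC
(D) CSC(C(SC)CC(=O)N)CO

B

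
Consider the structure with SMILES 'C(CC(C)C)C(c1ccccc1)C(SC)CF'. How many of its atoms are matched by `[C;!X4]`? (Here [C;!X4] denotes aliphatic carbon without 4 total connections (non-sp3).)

0

The query [C;!X4] means: aliphatic carbon that does not have four total connections.
Check the 17 heavy atoms by environment: 9× C (X4) → no; 1× F (X1) → no; 1× S (X2) → no; 6× c (aromatic, X3) → no.
No environment satisfies the query, so 0 matching atoms.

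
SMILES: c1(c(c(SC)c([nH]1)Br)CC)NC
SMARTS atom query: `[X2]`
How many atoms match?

Check the 12 heavy atoms by environment: 1× n (aromatic, X3) → no; 4× c (aromatic, X3) → no; 4× C (X4) → no; 1× Br (X1) → no; 1× N (X3) → no; 1× S (X2) → match.
That gives 1 matching atom.

1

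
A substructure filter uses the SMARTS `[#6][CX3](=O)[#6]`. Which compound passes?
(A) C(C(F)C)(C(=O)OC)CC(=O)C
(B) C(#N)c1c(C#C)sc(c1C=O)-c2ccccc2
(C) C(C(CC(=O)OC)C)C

A

[#6][CX3](=O)[#6] describes a carbonyl carbon (no H) flanked by two carbons (a ketone).
(A) contains an acetyl/ketone group (-C(=O)CH3), which satisfies every atom and bond constraint.
(B) has an aldehyde (-CHO) but the carbonyl carbon has H1, so it is not flanked by two carbons.
(C) has a methyl-ester group (-C(=O)OCH3) but one neighbour of the carbonyl carbon is O, not C.
So the answer is (A).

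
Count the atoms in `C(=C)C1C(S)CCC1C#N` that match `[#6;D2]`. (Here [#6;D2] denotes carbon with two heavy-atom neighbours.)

4

Check the 10 heavy atoms by environment: 4× C (D2) → match; 3× C (D3) → no; 1× S (D1) → no; 1× C (D1) → no; 1× N (D1) → no.
That gives 4 matching atoms.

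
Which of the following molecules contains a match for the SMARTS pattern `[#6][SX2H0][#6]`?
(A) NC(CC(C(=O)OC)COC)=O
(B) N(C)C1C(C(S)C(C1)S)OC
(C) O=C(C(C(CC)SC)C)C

C

[#6][SX2H0][#6] describes an aliphatic sulfur bridging two carbons with no H on the sulfur (a thioether).
(A) has a methoxy ether (-OCH3) but the bridging atom is O, not S.
(B) has a thiol (-SH) but the sulfur has H1, not H0 bridging two carbons.
(C) contains a methylthio ether (-SCH3), which satisfies every atom and bond constraint.
So the answer is (C).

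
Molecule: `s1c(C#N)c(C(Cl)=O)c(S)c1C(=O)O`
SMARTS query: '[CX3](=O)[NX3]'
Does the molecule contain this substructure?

No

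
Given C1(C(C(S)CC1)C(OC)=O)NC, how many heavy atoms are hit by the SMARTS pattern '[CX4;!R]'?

2

Check the 12 heavy atoms by environment: 5× C (X4, in 5-ring) → no; 1× C (X3, acyclic) → no; 1× O (X1, acyclic) → no; 1× O (X2, acyclic) → no; 2× C (X4, acyclic) → match; 1× N (X3, acyclic) → no; 1× S (X2, acyclic) → no.
That gives 2 matching atoms.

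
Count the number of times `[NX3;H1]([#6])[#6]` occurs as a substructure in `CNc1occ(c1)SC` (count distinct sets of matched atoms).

[NX3;H1]([#6])[#6] is the SMARTS for a secondary amine: a trivalent nitrogen with one H, bonded to two carbons.
Exactly one fragment in the molecule meets all constraints, giving 1 match.

1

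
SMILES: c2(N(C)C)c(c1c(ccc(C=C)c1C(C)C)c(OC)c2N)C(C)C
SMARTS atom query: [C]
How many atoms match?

The query [C] means: uppercase C matches aliphatic (non-aromatic) carbon only.
Check the 24 heavy atoms by environment: 10× c (aromatic) → no; 11× C → match; 1× O → no; 2× N → no.
That gives 11 matching atoms.

11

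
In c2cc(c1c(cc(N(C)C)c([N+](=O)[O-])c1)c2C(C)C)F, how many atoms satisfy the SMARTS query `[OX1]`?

The query [OX1] means: aliphatic oxygen with one total connection — typically a carbonyl =O or an oxide.
Check the 20 heavy atoms by environment: 10× c (aromatic, X3) → no; 5× C (X4) → no; 1× F (X1) → no; 1× N (charge +1, X3) → no; 1× O (charge -1, X1) → match; 1× O (X1) → match; 1× N (X3) → no.
Summing the matching environments: 1 + 1 = 2 matching atoms.

2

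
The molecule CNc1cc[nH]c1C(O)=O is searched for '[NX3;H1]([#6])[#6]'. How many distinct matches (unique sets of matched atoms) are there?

[NX3;H1]([#6])[#6] is the SMARTS for a secondary amine: a trivalent nitrogen with one H, bonded to two carbons.
Exactly one fragment in the molecule meets all constraints, giving 1 match.

1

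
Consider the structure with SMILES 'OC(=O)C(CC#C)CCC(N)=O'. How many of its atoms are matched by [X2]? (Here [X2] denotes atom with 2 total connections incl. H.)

3

The query [X2] means: any atom with exactly two total connections (bonds + H).
Check the 12 heavy atoms by environment: 4× C (X4) → no; 2× C (X3) → no; 2× O (X1) → no; 1× O (X2) → match; 2× C (X2) → match; 1× N (X3) → no.
Summing the matching environments: 1 + 2 = 3 matching atoms.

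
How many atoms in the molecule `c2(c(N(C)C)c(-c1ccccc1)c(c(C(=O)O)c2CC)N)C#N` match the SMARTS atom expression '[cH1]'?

5

The query [cH1] means: aromatic carbon bearing exactly one hydrogen.
Check the 23 heavy atoms by environment: 7× c (aromatic, H0) → no; 2× N (H0) → no; 3× C (H3) → no; 1× N (H2) → no; 2× C (H0) → no; 1× O (H0) → no; 1× O (H1) → no; 1× C (H2) → no; 5× c (aromatic, H1) → match.
That gives 5 matching atoms.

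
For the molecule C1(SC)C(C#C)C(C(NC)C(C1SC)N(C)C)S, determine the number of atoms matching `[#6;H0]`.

Check the 18 heavy atoms by environment: 7× C (H1) → no; 1× N (H0) → no; 5× C (H3) → no; 2× S (H0) → no; 1× C (H0) → match; 1× N (H1) → no; 1× S (H1) → no.
That gives 1 matching atom.

1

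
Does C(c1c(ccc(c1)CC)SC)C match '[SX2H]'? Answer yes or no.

No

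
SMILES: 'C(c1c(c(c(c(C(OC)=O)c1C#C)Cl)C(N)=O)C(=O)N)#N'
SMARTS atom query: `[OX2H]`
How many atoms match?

0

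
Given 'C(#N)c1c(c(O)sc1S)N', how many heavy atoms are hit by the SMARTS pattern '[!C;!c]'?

Check the 10 heavy atoms by environment: 1× s (aromatic) → match; 4× c (aromatic) → no; 1× O → match; 1× S → match; 2× N → match; 1× C → no.
Summing the matching environments: 1 + 1 + 1 + 2 = 5 matching atoms.

5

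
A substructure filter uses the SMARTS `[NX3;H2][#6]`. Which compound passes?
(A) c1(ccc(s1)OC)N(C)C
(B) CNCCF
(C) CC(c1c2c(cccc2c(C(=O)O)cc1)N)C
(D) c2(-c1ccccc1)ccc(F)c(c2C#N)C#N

[NX3;H2][#6] describes a trivalent nitrogen with two H attached to carbon (a primary amine).
(A) has a dimethylamino group (-N(CH3)2) but the nitrogen has H0, not H2.
(B) has an N-methylamino group (-NHCH3) but the nitrogen bears two carbons and only one H (H1), not H2.
(C) contains a primary amino group (-NH2), which satisfies every atom and bond constraint.
(D) has a nitrile (-C#N) but the nitrogen is NX1 (triple-bonded), not NX3 with two H.
So the answer is (C).

C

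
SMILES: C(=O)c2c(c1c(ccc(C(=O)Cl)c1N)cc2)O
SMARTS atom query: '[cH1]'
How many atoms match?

The query [cH1] means: aromatic carbon bearing exactly one hydrogen.
Check the 17 heavy atoms by environment: 6× c (aromatic, H0) → no; 4× c (aromatic, H1) → match; 1× N (H2) → no; 1× O (H1) → no; 1× C (H1) → no; 2× O (H0) → no; 1× C (H0) → no; 1× Cl (H0) → no.
That gives 4 matching atoms.

4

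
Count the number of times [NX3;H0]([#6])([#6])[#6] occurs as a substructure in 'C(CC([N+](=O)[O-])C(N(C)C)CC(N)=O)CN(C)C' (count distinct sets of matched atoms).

2

[NX3;H0]([#6])([#6])[#6] is the SMARTS for a tertiary amine: a trivalent nitrogen with no H, bonded to three carbons.
The molecule carries 2 separate instances of a dimethylamino group (-N(CH3)2) meeting every constraint; each maps to a distinct set of atoms, giving 2 matches.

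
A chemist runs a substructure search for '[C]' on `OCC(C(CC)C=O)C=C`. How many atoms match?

8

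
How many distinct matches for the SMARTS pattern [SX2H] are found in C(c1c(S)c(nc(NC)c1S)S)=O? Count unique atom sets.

3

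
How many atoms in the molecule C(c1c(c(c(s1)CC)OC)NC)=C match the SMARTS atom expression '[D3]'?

4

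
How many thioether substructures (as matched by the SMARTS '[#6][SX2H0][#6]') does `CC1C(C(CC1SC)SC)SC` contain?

3

[#6][SX2H0][#6] is the SMARTS for a thioether: an aliphatic sulfur bridging two carbons with no H on the sulfur.
The molecule carries 3 separate instances of a methylthio ether (-SCH3) meeting every constraint; each maps to a distinct set of atoms, giving 3 matches.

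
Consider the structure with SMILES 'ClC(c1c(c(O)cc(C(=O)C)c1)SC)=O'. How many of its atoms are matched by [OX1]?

2

Check the 15 heavy atoms by environment: 6× c (aromatic, X3) → no; 2× C (X3) → no; 2× O (X1) → match; 1× Cl (X1) → no; 1× O (X2) → no; 1× S (X2) → no; 2× C (X4) → no.
That gives 2 matching atoms.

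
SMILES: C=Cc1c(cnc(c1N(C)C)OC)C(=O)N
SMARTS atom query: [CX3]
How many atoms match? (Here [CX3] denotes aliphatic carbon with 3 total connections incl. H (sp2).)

The query [CX3] means: C with X3: aliphatic carbon with exactly 3 total connections.
Check the 16 heavy atoms by environment: 1× n (aromatic, X2) → no; 5× c (aromatic, X3) → no; 1× O (X2) → no; 3× C (X4) → no; 2× N (X3) → no; 3× C (X3) → match; 1× O (X1) → no.
That gives 3 matching atoms.

3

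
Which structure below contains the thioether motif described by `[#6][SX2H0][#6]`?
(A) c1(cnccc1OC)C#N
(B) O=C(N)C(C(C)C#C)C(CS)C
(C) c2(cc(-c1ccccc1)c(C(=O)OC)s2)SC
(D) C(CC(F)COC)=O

C

[#6][SX2H0][#6] describes an aliphatic sulfur bridging two carbons with no H on the sulfur (a thioether).
(A) has a methoxy ether (-OCH3) but the bridging atom is O, not S.
(B) has a thiol (-SH) but the sulfur has H1, not H0 bridging two carbons.
(C) contains a methylthio ether (-SCH3), which satisfies every atom and bond constraint.
(D) has a methoxy ether (-OCH3) but the bridging atom is O, not S.
So the answer is (C).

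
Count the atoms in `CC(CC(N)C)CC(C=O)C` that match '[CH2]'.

2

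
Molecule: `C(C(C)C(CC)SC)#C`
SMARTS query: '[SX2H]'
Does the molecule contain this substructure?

No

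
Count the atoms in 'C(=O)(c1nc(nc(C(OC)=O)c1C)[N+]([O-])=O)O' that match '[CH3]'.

2

Check the 17 heavy atoms by environment: 2× n (aromatic, H0) → no; 4× c (aromatic, H0) → no; 2× C (H0) → no; 4× O (H0) → no; 2× C (H3) → match; 1× O (H1) → no; 1× N (charge +1, H0) → no; 1× O (charge -1, H0) → no.
That gives 2 matching atoms.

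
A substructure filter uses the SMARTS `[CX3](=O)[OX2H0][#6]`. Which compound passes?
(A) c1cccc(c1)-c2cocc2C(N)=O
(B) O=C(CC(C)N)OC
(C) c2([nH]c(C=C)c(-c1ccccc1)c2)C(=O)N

[CX3](=O)[OX2H0][#6] describes a carbonyl carbon bonded to an oxygen that is itself bonded to carbon (no H on that O) (an ester).
(A) has a primary amide (-C(=O)NH2) but the carbonyl is bonded to N, not to an O-C linkage.
(B) contains a methyl-ester group (-C(=O)OCH3), which satisfies every atom and bond constraint.
(C) has a primary amide (-C(=O)NH2) but the carbonyl is bonded to N, not to an O-C linkage.
So the answer is (B).

B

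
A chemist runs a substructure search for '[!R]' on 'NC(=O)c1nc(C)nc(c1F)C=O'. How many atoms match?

The query [!R] means: !R matches any atom not in a ring.
Check the 13 heavy atoms by environment: 2× n (aromatic, in 6-ring) → no; 4× c (aromatic, in 6-ring) → no; 1× F (acyclic) → match; 3× C (acyclic) → match; 2× O (acyclic) → match; 1× N (acyclic) → match.
Summing the matching environments: 1 + 3 + 2 + 1 = 7 matching atoms.

7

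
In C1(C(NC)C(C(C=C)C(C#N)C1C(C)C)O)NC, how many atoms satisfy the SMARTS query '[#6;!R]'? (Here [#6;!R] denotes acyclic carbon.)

Check the 18 heavy atoms by environment: 6× C (in 6-ring) → no; 3× N (acyclic) → no; 8× C (acyclic) → match; 1× O (acyclic) → no.
That gives 8 matching atoms.

8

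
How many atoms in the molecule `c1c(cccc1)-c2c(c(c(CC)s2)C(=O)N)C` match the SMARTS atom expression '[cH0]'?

The query [cH0] means: aromatic carbon with no attached hydrogen (substituted or ring-fusion).
Check the 17 heavy atoms by environment: 1× s (aromatic, H0) → no; 5× c (aromatic, H0) → match; 2× C (H3) → no; 1× C (H0) → no; 1× O (H0) → no; 1× N (H2) → no; 5× c (aromatic, H1) → no; 1× C (H2) → no.
That gives 5 matching atoms.

5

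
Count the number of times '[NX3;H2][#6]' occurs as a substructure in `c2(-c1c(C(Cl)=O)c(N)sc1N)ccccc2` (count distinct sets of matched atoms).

2

[NX3;H2][#6] is the SMARTS for a primary amine: a trivalent nitrogen with two H attached to carbon.
The molecule carries 2 separate instances of a primary amino group (-NH2) meeting every constraint; each maps to a distinct set of atoms, giving 2 matches.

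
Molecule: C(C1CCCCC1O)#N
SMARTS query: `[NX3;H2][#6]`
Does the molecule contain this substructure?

No

The pattern [NX3;H2][#6] describes a trivalent nitrogen with two H attached to carbon — a primary amine.
The closest candidate here is a nitrile (-C#N), but the nitrogen is NX1 (triple-bonded), not NX3 with two H. No other fragment satisfies the full query, so there is no match.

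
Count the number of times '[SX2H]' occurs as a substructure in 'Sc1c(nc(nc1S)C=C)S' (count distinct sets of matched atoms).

[SX2H] is the SMARTS for a thiol: an aliphatic sulfur with two connections, one being H.
The molecule carries 3 separate instances of a thiol (-SH) meeting every constraint; each maps to a distinct set of atoms, giving 3 matches.

3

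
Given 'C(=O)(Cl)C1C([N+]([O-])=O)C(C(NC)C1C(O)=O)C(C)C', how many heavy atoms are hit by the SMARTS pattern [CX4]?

The query [CX4] means: C with X4: aliphatic carbon with exactly 4 total connections (bonds + H).
Check the 19 heavy atoms by environment: 9× C (X4) → match; 2× C (X3) → no; 3× O (X1) → no; 1× O (X2) → no; 1× N (X3) → no; 1× N (charge +1, X3) → no; 1× O (charge -1, X1) → no; 1× Cl (X1) → no.
That gives 9 matching atoms.

9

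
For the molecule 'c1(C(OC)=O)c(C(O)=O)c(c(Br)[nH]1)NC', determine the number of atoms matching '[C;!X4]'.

2

Check the 15 heavy atoms by environment: 1× n (aromatic, X3) → no; 4× c (aromatic, X3) → no; 1× N (X3) → no; 2× C (X4) → no; 2× C (X3) → match; 2× O (X1) → no; 2× O (X2) → no; 1× Br (X1) → no.
That gives 2 matching atoms.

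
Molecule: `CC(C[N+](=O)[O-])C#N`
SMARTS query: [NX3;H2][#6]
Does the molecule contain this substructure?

The pattern [NX3;H2][#6] describes a trivalent nitrogen with two H attached to carbon — a primary amine.
The closest candidate here is a nitro group (-[N+](=O)[O-]), but the nitrogen is [N+] with no H, not NX3H2. No other fragment satisfies the full query, so there is no match.

No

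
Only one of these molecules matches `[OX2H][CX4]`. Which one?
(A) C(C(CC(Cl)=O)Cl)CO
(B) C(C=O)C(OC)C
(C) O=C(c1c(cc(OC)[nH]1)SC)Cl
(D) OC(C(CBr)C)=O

A

[OX2H][CX4] describes a hydroxyl oxygen bound to an sp3 (X4) carbon (an aliphatic alcohol).
(A) contains a hydroxyl group (-OH), which satisfies every atom and bond constraint.
(B) has a methoxy ether (-OCH3) but the oxygen has H0 (ether), not H1.
(C) has a methoxy ether (-OCH3) but the oxygen has H0 (ether), not H1.
(D) has a carboxylic acid group (-C(=O)OH) but the -OH is on a CX3 carbonyl carbon, not a CX4 carbon.
So the answer is (A).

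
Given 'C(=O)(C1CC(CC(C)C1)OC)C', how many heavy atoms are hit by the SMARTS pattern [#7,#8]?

2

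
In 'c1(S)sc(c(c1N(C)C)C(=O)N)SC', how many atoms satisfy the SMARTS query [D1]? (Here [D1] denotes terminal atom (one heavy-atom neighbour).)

6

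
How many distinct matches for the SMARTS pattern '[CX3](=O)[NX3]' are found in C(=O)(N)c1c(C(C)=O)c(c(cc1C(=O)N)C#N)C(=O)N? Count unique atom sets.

[CX3](=O)[NX3] is the SMARTS for an amide: a carbonyl carbon bonded to a trivalent nitrogen.
The molecule carries 3 separate instances of a primary amide (-C(=O)NH2) meeting every constraint; each maps to a distinct set of atoms, giving 3 matches.

3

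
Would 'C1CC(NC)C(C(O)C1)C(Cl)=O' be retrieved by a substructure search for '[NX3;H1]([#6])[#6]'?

Yes

The pattern [NX3;H1]([#6])[#6] describes a trivalent nitrogen with one H, bonded to two carbons — a secondary amine.
The molecule carries an N-methylamino group (-NHCH3), whose atoms satisfy every constraint of the query, so the pattern matches.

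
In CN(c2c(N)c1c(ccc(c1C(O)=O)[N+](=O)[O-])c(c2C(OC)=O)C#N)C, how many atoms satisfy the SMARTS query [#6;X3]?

The query [#6;X3] means: any carbon (aromatic or not) with three total connections.
Check the 26 heavy atoms by environment: 10× c (aromatic, X3) → match; 1× N (charge +1, X3) → no; 1× O (charge -1, X1) → no; 3× O (X1) → no; 2× C (X3) → match; 2× O (X2) → no; 2× N (X3) → no; 3× C (X4) → no; 1× C (X2) → no; 1× N (X1) → no.
Summing the matching environments: 10 + 2 = 12 matching atoms.

12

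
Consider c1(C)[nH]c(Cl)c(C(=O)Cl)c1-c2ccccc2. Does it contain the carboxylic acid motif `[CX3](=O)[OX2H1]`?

No

The pattern [CX3](=O)[OX2H1] describes an sp2 carbon double-bonded to O and single-bonded to an -OH oxygen — a carboxylic acid.
The closest candidate here is an acyl chloride (-C(=O)Cl), but the carbonyl is bonded to Cl, not to an -OH oxygen. No other fragment satisfies the full query, so there is no match.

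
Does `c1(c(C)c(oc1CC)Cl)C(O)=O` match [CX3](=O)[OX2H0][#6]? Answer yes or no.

No

The pattern [CX3](=O)[OX2H0][#6] describes a carbonyl carbon bonded to an oxygen that is itself bonded to carbon (no H on that O) — an ester.
The closest candidate here is a carboxylic acid group (-C(=O)OH), but the singly-bonded O carries H (OX2H1, not H0). No other fragment satisfies the full query, so there is no match.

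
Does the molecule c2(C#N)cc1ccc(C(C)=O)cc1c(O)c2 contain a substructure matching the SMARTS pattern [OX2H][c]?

Yes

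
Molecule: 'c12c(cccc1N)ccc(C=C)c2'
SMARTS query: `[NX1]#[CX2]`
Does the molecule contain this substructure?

No

The pattern [NX1]#[CX2] describes a nitrogen triple-bonded to a two-connected carbon — a nitrile.
The closest candidate here is a primary amino group (-NH2), but the nitrogen is NX3 (three connections), not NX1 triple-bonded. No other fragment satisfies the full query, so there is no match.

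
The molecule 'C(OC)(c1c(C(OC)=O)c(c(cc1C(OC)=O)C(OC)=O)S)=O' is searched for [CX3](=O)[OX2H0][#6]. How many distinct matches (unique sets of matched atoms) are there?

[CX3](=O)[OX2H0][#6] is the SMARTS for an ester: a carbonyl carbon bonded to an oxygen that is itself bonded to carbon (no H on that O).
The molecule carries 4 separate instances of a methyl-ester group (-C(=O)OCH3) meeting every constraint; each maps to a distinct set of atoms, giving 4 matches.

4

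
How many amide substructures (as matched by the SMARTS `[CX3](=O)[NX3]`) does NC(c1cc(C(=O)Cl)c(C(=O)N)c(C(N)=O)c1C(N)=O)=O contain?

[CX3](=O)[NX3] is the SMARTS for an amide: a carbonyl carbon bonded to a trivalent nitrogen.
The molecule carries 4 separate instances of a primary amide (-C(=O)NH2) meeting every constraint; each maps to a distinct set of atoms, giving 4 matches.

4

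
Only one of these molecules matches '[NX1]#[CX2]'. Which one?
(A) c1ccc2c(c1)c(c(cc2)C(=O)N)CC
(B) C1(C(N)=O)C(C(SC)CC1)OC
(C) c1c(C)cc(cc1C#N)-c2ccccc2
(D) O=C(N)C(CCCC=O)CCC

[NX1]#[CX2] describes a nitrogen triple-bonded to a two-connected carbon (a nitrile).
(A) has a primary amide (-C(=O)NH2) but the nitrogen is NX3, not NX1.
(B) has a primary amide (-C(=O)NH2) but the nitrogen is NX3, not NX1.
(C) contains a nitrile (-C#N), which satisfies every atom and bond constraint.
(D) has a primary amide (-C(=O)NH2) but the nitrogen is NX3, not NX1.
So the answer is (C).

C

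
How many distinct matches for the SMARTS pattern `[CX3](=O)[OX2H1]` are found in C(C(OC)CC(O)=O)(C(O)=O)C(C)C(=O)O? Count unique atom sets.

3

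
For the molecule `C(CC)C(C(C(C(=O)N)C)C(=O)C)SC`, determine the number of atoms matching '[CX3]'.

2

The query [CX3] means: C with X3: aliphatic carbon with exactly 3 total connections.
Check the 15 heavy atoms by environment: 9× C (X4) → no; 2× C (X3) → match; 2× O (X1) → no; 1× N (X3) → no; 1× S (X2) → no.
That gives 2 matching atoms.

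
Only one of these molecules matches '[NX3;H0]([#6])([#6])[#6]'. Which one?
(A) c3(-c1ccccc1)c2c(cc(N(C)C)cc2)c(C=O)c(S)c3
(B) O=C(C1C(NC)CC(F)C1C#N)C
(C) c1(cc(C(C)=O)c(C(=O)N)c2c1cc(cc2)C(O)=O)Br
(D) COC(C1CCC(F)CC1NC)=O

A

[NX3;H0]([#6])([#6])[#6] describes a trivalent nitrogen with no H, bonded to three carbons (a tertiary amine).
(A) contains a dimethylamino group (-N(CH3)2), which satisfies every atom and bond constraint.
(B) has an N-methylamino group (-NHCH3) but the nitrogen still has one H (H1), not H0.
(C) has a primary amide (-C(=O)NH2) but the amide nitrogen has H2 and only one carbon neighbour.
(D) has an N-methylamino group (-NHCH3) but the nitrogen still has one H (H1), not H0.
So the answer is (A).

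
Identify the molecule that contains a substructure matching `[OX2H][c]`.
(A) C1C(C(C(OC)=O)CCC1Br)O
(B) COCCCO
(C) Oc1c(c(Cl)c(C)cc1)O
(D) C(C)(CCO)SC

C

[OX2H][c] describes a hydroxyl oxygen attached to an aromatic carbon (a phenol).
(A) has a hydroxyl group (-OH) but the -OH is on an aliphatic carbon, not an aromatic c.
(B) has a hydroxyl group (-OH) but the -OH is on an aliphatic carbon, not an aromatic c.
(C) contains a hydroxyl group (-OH), which satisfies every atom and bond constraint.
(D) has a hydroxyl group (-OH) but the -OH is on an aliphatic carbon, not an aromatic c.
So the answer is (C).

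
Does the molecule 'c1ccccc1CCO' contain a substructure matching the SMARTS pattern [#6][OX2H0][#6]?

No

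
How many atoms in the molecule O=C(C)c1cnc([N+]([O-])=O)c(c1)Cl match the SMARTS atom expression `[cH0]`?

3

The query [cH0] means: aromatic carbon with no attached hydrogen (substituted or ring-fusion).
Check the 13 heavy atoms by environment: 1× n (aromatic, H0) → no; 2× c (aromatic, H1) → no; 3× c (aromatic, H0) → match; 1× N (charge +1, H0) → no; 1× O (charge -1, H0) → no; 2× O (H0) → no; 1× C (H0) → no; 1× C (H3) → no; 1× Cl (H0) → no.
That gives 3 matching atoms.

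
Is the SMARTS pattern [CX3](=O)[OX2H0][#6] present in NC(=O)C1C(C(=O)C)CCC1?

No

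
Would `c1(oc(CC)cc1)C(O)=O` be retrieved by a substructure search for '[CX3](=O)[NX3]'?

No

The pattern [CX3](=O)[NX3] describes a carbonyl carbon bonded to a trivalent nitrogen — an amide.
The closest candidate here is a carboxylic acid group (-C(=O)OH), but the carbonyl is bonded to O, not to an NX3 nitrogen. No other fragment satisfies the full query, so there is no match.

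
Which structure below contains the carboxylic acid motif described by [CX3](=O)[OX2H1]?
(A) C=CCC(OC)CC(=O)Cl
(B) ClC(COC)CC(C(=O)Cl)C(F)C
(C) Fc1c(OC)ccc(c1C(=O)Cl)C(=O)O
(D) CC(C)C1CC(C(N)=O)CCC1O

C

[CX3](=O)[OX2H1] describes an sp2 carbon double-bonded to O and single-bonded to an -OH oxygen (a carboxylic acid).
(A) has an acyl chloride (-C(=O)Cl) but the carbonyl is bonded to Cl, not to an -OH oxygen.
(B) has an acyl chloride (-C(=O)Cl) but the carbonyl is bonded to Cl, not to an -OH oxygen.
(C) contains a carboxylic acid group (-C(=O)OH), which satisfies every atom and bond constraint.
(D) has a primary amide (-C(=O)NH2) but the carbonyl is bonded to N, not to an -OH oxygen.
So the answer is (C).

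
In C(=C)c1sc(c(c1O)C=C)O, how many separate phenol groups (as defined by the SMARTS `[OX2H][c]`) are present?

2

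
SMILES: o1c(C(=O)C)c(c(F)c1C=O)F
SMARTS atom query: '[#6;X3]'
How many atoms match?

The query [#6;X3] means: any carbon (aromatic or not) with three total connections.
Check the 12 heavy atoms by environment: 1× o (aromatic, X2) → no; 4× c (aromatic, X3) → match; 2× F (X1) → no; 2× C (X3) → match; 2× O (X1) → no; 1× C (X4) → no.
Summing the matching environments: 4 + 2 = 6 matching atoms.

6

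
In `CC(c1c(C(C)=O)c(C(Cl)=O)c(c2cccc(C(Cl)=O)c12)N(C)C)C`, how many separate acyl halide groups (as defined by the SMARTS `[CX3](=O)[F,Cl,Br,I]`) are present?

[CX3](=O)[F,Cl,Br,I] is the SMARTS for an acyl halide: a carbonyl carbon bonded to a halogen.
The molecule carries 2 separate instances of an acyl chloride (-C(=O)Cl) meeting every constraint; each maps to a distinct set of atoms, giving 2 matches.

2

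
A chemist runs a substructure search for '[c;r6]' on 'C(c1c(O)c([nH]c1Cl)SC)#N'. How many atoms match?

Check the 11 heavy atoms by environment: 1× n (aromatic, in 5-ring) → no; 4× c (aromatic, in 5-ring) → no; 2× C (acyclic) → no; 1× N (acyclic) → no; 1× S (acyclic) → no; 1× Cl (acyclic) → no; 1× O (acyclic) → no.
No environment satisfies the query, so 0 matching atoms.

0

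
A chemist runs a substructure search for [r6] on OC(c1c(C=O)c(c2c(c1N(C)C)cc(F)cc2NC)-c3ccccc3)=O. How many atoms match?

16

Check the 27 heavy atoms by environment: 16× c (aromatic, in 6-ring) → match; 5× C (acyclic) → no; 3× O (acyclic) → no; 2× N (acyclic) → no; 1× F (acyclic) → no.
That gives 16 matching atoms.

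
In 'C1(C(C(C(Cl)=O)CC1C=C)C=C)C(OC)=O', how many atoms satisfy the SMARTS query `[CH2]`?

3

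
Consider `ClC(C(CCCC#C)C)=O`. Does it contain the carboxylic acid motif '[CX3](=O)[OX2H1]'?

No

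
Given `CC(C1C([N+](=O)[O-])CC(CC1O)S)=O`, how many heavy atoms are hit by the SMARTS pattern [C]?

8

The query [C] means: uppercase C matches aliphatic (non-aromatic) carbon only.
Check the 14 heavy atoms by environment: 8× C → match; 1× S → no; 3× O → no; 1× N (charge +1) → no; 1× O (charge -1) → no.
That gives 8 matching atoms.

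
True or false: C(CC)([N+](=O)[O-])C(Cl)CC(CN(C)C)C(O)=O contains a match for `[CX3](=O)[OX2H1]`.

True

The pattern [CX3](=O)[OX2H1] describes an sp2 carbon double-bonded to O and single-bonded to an -OH oxygen — a carboxylic acid.
The molecule carries a carboxylic acid group (-C(=O)OH), whose atoms satisfy every constraint of the query, so the pattern matches.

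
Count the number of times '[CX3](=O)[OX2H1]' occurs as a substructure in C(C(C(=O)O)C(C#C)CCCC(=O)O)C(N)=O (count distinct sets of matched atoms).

2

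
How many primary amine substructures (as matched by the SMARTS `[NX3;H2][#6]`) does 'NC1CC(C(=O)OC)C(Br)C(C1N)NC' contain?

2

[NX3;H2][#6] is the SMARTS for a primary amine: a trivalent nitrogen with two H attached to carbon.
The molecule carries 2 separate instances of a primary amino group (-NH2) meeting every constraint; each maps to a distinct set of atoms, giving 2 matches.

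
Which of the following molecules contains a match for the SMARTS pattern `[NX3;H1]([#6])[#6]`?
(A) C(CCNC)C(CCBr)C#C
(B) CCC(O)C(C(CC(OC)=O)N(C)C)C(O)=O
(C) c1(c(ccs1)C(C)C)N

A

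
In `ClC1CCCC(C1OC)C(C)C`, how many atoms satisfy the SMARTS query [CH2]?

3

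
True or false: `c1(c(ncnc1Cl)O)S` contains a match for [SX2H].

The pattern [SX2H] describes an aliphatic sulfur with two connections, one being H — a thiol.
The molecule carries a thiol (-SH), whose atoms satisfy every constraint of the query, so the pattern matches.

True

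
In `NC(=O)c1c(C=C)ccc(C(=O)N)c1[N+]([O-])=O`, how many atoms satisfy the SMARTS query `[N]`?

The query [N] means: uppercase N matches aliphatic (non-aromatic) nitrogen only.
Check the 17 heavy atoms by environment: 6× c (aromatic) → no; 4× C → no; 3× O → no; 2× N → match; 1× N (charge +1) → match; 1× O (charge -1) → no.
Summing the matching environments: 2 + 1 = 3 matching atoms.

3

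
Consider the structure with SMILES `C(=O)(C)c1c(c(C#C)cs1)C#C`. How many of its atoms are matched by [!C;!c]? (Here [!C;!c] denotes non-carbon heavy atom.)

The query [!C;!c] means: neither aliphatic nor aromatic carbon — same as [!#6].
Check the 12 heavy atoms by environment: 1× s (aromatic) → match; 4× c (aromatic) → no; 6× C → no; 1× O → match.
Summing the matching environments: 1 + 1 = 2 matching atoms.

2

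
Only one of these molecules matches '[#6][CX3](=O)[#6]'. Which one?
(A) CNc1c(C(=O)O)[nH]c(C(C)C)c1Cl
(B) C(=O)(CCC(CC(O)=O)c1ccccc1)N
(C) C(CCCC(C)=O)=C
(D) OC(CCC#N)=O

C

[#6][CX3](=O)[#6] describes a carbonyl carbon (no H) flanked by two carbons (a ketone).
(A) has a carboxylic acid group (-C(=O)OH) but one neighbour of the carbonyl carbon is O, not C.
(B) has a primary amide (-C(=O)NH2) but one neighbour of the carbonyl carbon is N, not C.
(C) contains an acetyl/ketone group (-C(=O)CH3), which satisfies every atom and bond constraint.
(D) has a carboxylic acid group (-C(=O)OH) but one neighbour of the carbonyl carbon is O, not C.
So the answer is (C).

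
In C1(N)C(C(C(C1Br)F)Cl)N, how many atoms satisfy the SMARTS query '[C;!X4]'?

The query [C;!X4] means: aliphatic carbon that does not have four total connections.
Check the 10 heavy atoms by environment: 5× C (X4) → no; 1× Br (X1) → no; 1× Cl (X1) → no; 2× N (X3) → no; 1× F (X1) → no.
No environment satisfies the query, so 0 matching atoms.

0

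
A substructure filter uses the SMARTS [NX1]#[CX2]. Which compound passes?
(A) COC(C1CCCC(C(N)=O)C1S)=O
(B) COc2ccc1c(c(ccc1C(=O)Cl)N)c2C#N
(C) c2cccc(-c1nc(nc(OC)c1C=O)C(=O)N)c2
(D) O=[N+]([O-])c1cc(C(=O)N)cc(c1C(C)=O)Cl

[NX1]#[CX2] describes a nitrogen triple-bonded to a two-connected carbon (a nitrile).
(A) has a primary amide (-C(=O)NH2) but the nitrogen is NX3, not NX1.
(B) contains a nitrile (-C#N), which satisfies every atom and bond constraint.
(C) has a primary amide (-C(=O)NH2) but the nitrogen is NX3, not NX1.
(D) has a primary amide (-C(=O)NH2) but the nitrogen is NX3, not NX1.
So the answer is (B).

B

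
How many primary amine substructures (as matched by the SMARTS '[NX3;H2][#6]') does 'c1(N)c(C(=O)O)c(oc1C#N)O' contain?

[NX3;H2][#6] is the SMARTS for a primary amine: a trivalent nitrogen with two H attached to carbon.
Exactly one fragment in the molecule meets all constraints, giving 1 match.

1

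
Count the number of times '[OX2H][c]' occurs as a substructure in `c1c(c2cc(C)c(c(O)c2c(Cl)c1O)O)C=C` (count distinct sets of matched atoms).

3

[OX2H][c] is the SMARTS for a phenol: a hydroxyl oxygen attached to an aromatic carbon.
The molecule carries 3 separate instances of a hydroxyl group (-OH) meeting every constraint; each maps to a distinct set of atoms, giving 3 matches.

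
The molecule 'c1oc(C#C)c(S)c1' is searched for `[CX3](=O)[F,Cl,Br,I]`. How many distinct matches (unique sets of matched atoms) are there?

[CX3](=O)[F,Cl,Br,I] is the SMARTS for an acyl halide: a carbonyl carbon bonded to a halogen.
No fragment in the molecule satisfies every constraint, giving 0 matches.

0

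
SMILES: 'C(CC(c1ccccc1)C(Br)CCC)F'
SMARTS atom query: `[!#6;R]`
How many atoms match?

0

The query [!#6;R] means: non-carbon atom that is part of a ring.
Check the 15 heavy atoms by environment: 7× C (acyclic) → no; 6× c (aromatic, in 6-ring) → no; 1× Br (acyclic) → no; 1× F (acyclic) → no.
No environment satisfies the query, so 0 matching atoms.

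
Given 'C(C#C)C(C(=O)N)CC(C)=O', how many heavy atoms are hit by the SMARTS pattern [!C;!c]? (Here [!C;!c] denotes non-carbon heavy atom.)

3

The query [!C;!c] means: neither aliphatic nor aromatic carbon — same as [!#6].
Check the 11 heavy atoms by environment: 8× C → no; 2× O → match; 1× N → match.
Summing the matching environments: 2 + 1 = 3 matching atoms.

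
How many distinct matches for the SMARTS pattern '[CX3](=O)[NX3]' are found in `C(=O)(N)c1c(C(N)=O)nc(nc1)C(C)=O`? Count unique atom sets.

2

[CX3](=O)[NX3] is the SMARTS for an amide: a carbonyl carbon bonded to a trivalent nitrogen.
The molecule carries 2 separate instances of a primary amide (-C(=O)NH2) meeting every constraint; each maps to a distinct set of atoms, giving 2 matches.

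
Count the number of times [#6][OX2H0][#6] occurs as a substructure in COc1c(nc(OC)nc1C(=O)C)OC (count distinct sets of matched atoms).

3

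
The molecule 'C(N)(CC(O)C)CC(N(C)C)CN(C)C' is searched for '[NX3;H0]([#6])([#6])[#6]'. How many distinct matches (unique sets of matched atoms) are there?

2

[NX3;H0]([#6])([#6])[#6] is the SMARTS for a tertiary amine: a trivalent nitrogen with no H, bonded to three carbons.
The molecule carries 2 separate instances of a dimethylamino group (-N(CH3)2) meeting every constraint; each maps to a distinct set of atoms, giving 2 matches.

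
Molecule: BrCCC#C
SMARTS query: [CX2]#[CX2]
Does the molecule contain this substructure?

Yes

The pattern [CX2]#[CX2] describes a carbon-carbon triple bond — an alkyne.
The molecule carries an ethynyl group (-C#CH), whose atoms satisfy every constraint of the query, so the pattern matches.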